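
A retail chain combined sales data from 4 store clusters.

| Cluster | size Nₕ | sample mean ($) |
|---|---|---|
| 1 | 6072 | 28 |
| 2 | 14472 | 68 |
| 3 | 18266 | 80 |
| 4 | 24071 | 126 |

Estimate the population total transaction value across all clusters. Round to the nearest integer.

5648338

Estimate total by summing Nₕ·x̄ₕ over strata.
6072·28 + 14472·68 + 18266·80 + 24071·126 = 170016 + 984096 + 1461280 + 3032946 = 5648338.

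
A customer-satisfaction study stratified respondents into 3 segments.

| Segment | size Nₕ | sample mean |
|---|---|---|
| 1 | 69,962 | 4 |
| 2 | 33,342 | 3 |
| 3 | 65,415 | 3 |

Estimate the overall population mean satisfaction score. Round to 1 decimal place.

3.4

N = 168719; weights Wₕ = Nₕ/N = (0.4147, 0.1976, 0.3877).
x̄_st = Σ Wₕ·x̄ₕ = 0.4147·4 + 0.1976·3 + 0.3877·3 ≈ 3.415...
→ 3.4.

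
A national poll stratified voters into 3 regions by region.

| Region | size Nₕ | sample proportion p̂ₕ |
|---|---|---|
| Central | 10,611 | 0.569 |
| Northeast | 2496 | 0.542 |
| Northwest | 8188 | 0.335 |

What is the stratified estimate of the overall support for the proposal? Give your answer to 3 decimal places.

Wₕ = Nₕ/N with N = 21295: 0.4983, 0.1172, 0.3845.
p̂_st = 0.4983·0.569 + 0.1172·0.542 + 0.3845·0.335 ≈ 0.47586... → 0.476.

0.476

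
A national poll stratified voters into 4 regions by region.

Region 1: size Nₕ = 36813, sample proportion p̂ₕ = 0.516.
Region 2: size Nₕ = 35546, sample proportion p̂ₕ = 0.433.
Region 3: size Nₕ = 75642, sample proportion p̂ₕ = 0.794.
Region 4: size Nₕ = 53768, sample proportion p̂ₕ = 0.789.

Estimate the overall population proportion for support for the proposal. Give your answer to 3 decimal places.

0.678

Wₕ = Nₕ/N with N = 201769: 0.1825, 0.1762, 0.3749, 0.2665.
p̂_st = 0.1825·0.516 + 0.1762·0.433 + 0.3749·0.794 + 0.2665·0.789 ≈ 0.67835... → 0.678.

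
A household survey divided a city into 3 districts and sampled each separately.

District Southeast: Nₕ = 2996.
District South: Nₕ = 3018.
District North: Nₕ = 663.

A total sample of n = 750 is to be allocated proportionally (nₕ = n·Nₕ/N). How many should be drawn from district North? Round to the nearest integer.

74

Share of district North = 663/6677 = 0.09930.
Allocate 750 × 0.09930 = 74.472... → 74.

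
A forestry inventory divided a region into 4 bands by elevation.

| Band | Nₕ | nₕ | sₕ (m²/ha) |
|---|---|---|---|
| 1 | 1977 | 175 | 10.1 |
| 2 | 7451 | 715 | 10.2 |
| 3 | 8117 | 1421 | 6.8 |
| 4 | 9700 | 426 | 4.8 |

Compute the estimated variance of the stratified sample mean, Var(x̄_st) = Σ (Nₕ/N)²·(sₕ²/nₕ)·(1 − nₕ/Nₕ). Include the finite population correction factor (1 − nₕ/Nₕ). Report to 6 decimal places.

N = 27245. Term for each stratum: Wₕ²sₕ²/nₕ·(1−nₕ/Nₕ).
Var(x̄_st) = 0.002797645 + 0.009838691 + 0.002382655 + 0.006554478 = 0.021573468 → 0.021573.

0.021573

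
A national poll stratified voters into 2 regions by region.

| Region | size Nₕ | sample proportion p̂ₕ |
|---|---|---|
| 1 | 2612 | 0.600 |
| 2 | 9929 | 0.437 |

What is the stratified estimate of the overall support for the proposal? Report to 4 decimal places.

N = 2612 + 9929 = 12541.
Overall proportion = Σ (Nₕ/N)·p̂ₕ.
Σ Nₕp̂ₕ = 1567.2 + 4338.973 = 5906.173.
5906.173 / 12541 = 0.470949... → 0.4709.

0.4709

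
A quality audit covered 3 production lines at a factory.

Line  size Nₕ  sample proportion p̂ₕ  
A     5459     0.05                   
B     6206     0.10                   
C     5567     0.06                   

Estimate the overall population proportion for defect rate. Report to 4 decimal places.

N = 5459 + 6206 + 5567 = 17232.
Overall proportion = Σ (Nₕ/N)·p̂ₕ.
Σ Nₕp̂ₕ = 272.95 + 620.6 + 334.02 = 1227.57.
1227.57 / 17232 = 0.071238... → 0.0712.

0.0712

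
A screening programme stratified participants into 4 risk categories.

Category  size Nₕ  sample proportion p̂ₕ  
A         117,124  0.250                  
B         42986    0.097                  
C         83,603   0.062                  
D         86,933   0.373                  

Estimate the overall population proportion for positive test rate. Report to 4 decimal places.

0.2149

Wₕ = Nₕ/N with N = 330646: 0.3542, 0.1300, 0.2528, 0.2629.
p̂_st = 0.3542·0.250 + 0.1300·0.097 + 0.2528·0.062 + 0.2629·0.373 ≈ 0.214913... → 0.2149.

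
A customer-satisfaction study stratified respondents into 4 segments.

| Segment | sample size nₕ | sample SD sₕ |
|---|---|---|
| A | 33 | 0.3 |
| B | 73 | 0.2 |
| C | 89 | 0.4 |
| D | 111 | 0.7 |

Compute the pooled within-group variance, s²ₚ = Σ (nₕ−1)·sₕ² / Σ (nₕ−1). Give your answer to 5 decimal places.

0.24417

A: (33−1)·0.3² = 32·0.09 = 2.88
B: (73−1)·0.2² = 72·0.04 = 2.88
C: (89−1)·0.4² = 88·0.16 = 14.08
D: (111−1)·0.7² = 110·0.49 = 53.9
Numerator = 73.74; denominator = Σ(nₕ−1) = 302.
s²ₚ = 73.74/302 = 0.2441722... → 0.24417.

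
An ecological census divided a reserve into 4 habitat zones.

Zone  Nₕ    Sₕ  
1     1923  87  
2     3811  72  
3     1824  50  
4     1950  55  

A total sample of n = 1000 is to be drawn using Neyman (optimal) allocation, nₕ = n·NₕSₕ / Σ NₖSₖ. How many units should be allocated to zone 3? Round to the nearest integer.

142

1: NₕSₕ = 1923·87 = 167301
2: NₕSₕ = 3811·72 = 274392
3: NₕSₕ = 1824·50 = 91200
4: NₕSₕ = 1950·55 = 107250
Σ NₕSₕ = 640143.
n_3 = 1000·91200/640143 = 142.468... → 142.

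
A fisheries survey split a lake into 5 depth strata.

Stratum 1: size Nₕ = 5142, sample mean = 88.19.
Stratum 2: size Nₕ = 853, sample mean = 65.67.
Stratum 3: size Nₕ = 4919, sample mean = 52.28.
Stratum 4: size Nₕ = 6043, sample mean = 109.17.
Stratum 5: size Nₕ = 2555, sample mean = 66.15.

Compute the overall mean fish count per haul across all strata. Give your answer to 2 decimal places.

81.76

N = 5142 + 853 + 4919 + 6043 + 2555 = 19512.
Weight each subgroup mean by Nₕ/N and sum.
Σ Nₕx̄ₕ = 5142·88.19 + 853·65.67 + 4919·52.28 + 6043·109.17 + 2555·66.15 = 453472.98 + 56016.51 + 257165.32 + 659714.31 + 169013.25 = 1595382.37.
Divide by N: 1595382.37 / 19512 = 81.7642... → 81.76.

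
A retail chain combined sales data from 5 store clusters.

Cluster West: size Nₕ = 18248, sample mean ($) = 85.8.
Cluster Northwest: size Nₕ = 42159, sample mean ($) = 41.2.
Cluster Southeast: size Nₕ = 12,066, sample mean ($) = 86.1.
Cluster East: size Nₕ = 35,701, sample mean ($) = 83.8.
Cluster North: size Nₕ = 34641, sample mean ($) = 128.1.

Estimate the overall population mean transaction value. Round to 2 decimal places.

82.42

N = 142815; weights Wₕ = Nₕ/N = (0.1278, 0.2952, 0.0845, 0.2500, 0.2426).
x̄_st = Σ Wₕ·x̄ₕ = 0.1278·85.8 + 0.2952·41.2 + 0.0845·86.1 + 0.2500·83.8 + 0.2426·128.1 ≈ 82.4197...
→ 82.42.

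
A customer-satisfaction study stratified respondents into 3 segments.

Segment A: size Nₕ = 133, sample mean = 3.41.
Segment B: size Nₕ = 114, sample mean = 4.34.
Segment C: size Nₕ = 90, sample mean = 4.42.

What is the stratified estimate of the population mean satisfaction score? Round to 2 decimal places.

3.99

x̄_st = (Σ Nₕx̄ₕ) / (Σ Nₕ) = (133·3.41 + 114·4.34 + 90·4.42) / 337
= 1346.09 / 337 = 3.9943... → 3.99.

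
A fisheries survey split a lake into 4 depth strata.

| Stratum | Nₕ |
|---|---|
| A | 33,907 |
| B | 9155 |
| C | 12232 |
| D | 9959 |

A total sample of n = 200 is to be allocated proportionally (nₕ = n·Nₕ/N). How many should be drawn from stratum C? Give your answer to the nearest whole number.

37

Share of stratum C = 12232/65253 = 0.18745.
Allocate 200 × 0.18745 = 37.491... → 37.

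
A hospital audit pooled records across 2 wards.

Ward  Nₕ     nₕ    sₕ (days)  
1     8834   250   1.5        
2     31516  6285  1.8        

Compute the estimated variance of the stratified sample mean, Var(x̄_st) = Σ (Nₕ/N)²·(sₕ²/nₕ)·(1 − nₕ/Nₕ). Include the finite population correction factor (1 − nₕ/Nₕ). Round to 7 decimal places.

N = 40350. Term for each stratum: Wₕ²sₕ²/nₕ·(1−nₕ/Nₕ).
Var(x̄_st) = 0.0004191819 + 0.0002517782 = 0.0006709602 → 0.0006710.

0.0006710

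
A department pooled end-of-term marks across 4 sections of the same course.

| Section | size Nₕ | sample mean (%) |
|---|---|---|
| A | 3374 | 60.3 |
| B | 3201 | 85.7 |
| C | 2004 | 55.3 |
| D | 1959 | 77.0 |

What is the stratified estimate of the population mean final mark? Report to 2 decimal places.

N = 3374 + 3201 + 2004 + 1959 = 10538.
The stratified mean weights each stratum mean by its population share Nₕ/N.
Σ Nₕx̄ₕ = 3374·60.3 + 3201·85.7 + 2004·55.3 + 1959·77.0 = 203452.2 + 274325.7 + 110821.2 + 150843 = 739442.1.
Divide by N: 739442.1 / 10538 = 70.1691... → 70.17.

70.17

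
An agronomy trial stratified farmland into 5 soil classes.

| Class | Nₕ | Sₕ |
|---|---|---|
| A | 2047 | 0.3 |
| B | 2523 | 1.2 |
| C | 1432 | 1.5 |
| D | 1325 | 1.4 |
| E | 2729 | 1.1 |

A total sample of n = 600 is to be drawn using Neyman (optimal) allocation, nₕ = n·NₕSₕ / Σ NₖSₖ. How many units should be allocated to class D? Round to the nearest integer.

105

Σ NₕSₕ = 2047·0.3 + 2523·1.2 + 1432·1.5 + 1325·1.4 + 2729·1.1 = 10646.6.
Share for D: 1855/10646.6 = 0.17423.
n_D = 600 × 0.17423 = 104.540... → 105.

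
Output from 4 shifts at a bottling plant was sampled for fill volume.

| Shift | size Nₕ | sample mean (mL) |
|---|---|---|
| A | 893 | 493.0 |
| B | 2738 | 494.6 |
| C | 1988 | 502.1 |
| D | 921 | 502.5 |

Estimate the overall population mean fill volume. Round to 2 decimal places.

497.77

N = 6540; weights Wₕ = Nₕ/N = (0.1365, 0.4187, 0.3040, 0.1408).
x̄_st = Σ Wₕ·x̄ₕ = 0.1365·493.0 + 0.4187·494.6 + 0.3040·502.1 + 0.1408·502.5 ≈ 497.7739...
→ 497.77.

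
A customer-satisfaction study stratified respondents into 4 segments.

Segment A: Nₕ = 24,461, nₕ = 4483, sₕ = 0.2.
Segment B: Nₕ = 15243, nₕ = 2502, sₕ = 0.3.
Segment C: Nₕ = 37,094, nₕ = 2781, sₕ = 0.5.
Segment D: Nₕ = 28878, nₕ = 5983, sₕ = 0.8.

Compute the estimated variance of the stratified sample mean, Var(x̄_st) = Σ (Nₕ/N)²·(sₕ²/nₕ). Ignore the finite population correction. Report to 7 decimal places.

N = 105676. Term for each stratum: Wₕ²sₕ²/nₕ.
Var(x̄_st) = 0.0000004781 + 0.0000007484 + 0.0000110763 + 0.0000079881 = 0.0000202908 → 0.0000203.

0.0000203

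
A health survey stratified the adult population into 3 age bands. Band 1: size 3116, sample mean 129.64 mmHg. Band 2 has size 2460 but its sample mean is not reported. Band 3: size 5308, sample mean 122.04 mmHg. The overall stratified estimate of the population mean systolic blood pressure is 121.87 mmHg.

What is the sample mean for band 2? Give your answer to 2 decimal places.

N = 3116 + 2460 + 5308 = 10884.
Overall total = μ·N = 121.87·10884 = 1326433.08.
Subtract the known strata: 3116·129.64 + 5308·122.04 = 1051746.56.
Remaining total for band 2: 1326433.08 − 1051746.56 = 274686.52.
Divide by its size: 274686.52 / 2460 = 111.6612... → 111.66.

111.66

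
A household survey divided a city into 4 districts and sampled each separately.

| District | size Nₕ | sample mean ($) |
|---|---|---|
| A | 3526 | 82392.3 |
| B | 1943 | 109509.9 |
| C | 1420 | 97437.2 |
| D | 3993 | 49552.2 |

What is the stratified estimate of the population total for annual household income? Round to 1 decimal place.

839515744.1

Population total = Σ Nₕ·x̄ₕ (each stratum's size times its mean).
3526·82392.3 + 1943·109509.9 + 1420·97437.2 + 3993·49552.2 = 290515249.8 + 212777735.7 + 138360824 + 197861934.6 = 839515744.1.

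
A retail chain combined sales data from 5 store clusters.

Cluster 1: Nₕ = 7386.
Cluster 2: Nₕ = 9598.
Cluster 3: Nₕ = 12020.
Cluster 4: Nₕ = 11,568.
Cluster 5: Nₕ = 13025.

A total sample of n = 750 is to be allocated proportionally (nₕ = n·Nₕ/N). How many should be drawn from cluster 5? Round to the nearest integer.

182

N = 7386 + 9598 + 12020 + 11568 + 13025 = 53597.
n_5 = 750·13025/53597 = 182.263... → 182.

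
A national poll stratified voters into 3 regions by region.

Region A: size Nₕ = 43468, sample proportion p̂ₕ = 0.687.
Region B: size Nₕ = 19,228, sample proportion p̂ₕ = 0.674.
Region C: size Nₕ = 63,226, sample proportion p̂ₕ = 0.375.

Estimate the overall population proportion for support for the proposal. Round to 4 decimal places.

0.5284

Wₕ = Nₕ/N with N = 125922: 0.3452, 0.1527, 0.5021.
p̂_st = 0.3452·0.687 + 0.1527·0.674 + 0.5021·0.375 ≈ 0.528358... → 0.5284.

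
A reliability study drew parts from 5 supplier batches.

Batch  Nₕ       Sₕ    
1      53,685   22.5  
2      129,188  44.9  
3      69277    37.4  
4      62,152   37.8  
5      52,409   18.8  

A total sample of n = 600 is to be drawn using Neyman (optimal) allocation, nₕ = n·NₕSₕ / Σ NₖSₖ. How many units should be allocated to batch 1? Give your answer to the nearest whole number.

Σ NₕSₕ = 53685·22.5 + 129188·44.9 + 69277·37.4 + 62152·37.8 + 52409·18.8 = 12934048.3.
Share for 1: 1207912.5/12934048.3 = 0.09339.
n_1 = 600 × 0.09339 = 56.034... → 56.

56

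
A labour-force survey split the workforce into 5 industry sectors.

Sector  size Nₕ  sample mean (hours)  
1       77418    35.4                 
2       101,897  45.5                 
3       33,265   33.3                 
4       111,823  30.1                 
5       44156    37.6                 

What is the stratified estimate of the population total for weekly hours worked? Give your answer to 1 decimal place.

Population total = Σ Nₕ·x̄ₕ (each stratum's size times its mean).
77418·35.4 + 101897·45.5 + 33265·33.3 + 111823·30.1 + 44156·37.6 = 2740597.2 + 4636313.5 + 1107724.5 + 3365872.3 + 1660265.6 = 13510773.1.

13510773.1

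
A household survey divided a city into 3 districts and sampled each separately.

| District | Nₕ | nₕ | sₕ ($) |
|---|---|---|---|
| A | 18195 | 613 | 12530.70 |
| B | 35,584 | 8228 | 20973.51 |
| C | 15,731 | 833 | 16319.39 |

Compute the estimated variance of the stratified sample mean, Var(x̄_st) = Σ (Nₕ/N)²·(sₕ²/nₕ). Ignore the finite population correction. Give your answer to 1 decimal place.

47936.7

N = 69510. Term for each stratum: Wₕ²sₕ²/nₕ.
Var(x̄_st) = 17550.9138 + 14010.7991 + 16374.9856 = 47936.6985 → 47936.7.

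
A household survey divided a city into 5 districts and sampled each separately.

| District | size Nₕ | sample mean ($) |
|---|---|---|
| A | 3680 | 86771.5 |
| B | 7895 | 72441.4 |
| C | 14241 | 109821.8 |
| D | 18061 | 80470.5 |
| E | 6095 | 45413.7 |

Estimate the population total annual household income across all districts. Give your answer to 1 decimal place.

A: 3680·86771.5 = 319319120
B: 7895·72441.4 = 571924853
C: 14241·109821.8 = 1563972253.8
D: 18061·80470.5 = 1453377700.5
E: 6095·45413.7 = 276796501.5
τ̂ = Σ Nₕx̄ₕ = 4185390428.8.

4185390428.8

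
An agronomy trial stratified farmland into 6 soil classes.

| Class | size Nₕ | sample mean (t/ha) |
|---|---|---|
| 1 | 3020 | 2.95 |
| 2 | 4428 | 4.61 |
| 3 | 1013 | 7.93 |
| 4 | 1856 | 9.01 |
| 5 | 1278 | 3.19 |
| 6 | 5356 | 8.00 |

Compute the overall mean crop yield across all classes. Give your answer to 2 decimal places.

5.96

x̄_st = (Σ Nₕx̄ₕ) / (Σ Nₕ) = (3020·2.95 + 4428·4.61 + 1013·7.93 + 1856·9.01 + 1278·3.19 + 5356·8.00) / 16951
= 101002.55 / 16951 = 5.9585... → 5.96.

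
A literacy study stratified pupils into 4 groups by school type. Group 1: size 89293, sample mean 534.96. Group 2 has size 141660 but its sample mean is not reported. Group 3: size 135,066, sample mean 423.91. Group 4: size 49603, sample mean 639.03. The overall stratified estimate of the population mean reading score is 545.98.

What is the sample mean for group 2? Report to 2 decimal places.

N = 89293 + 141660 + 135066 + 49603 = 415622.
Overall total = μ·N = 545.98·415622 = 226921299.56.
Subtract the known strata: 89293·534.96 + 135066·423.91 + 49603·639.03 = 136721816.43.
Remaining total for group 2: 226921299.56 − 136721816.43 = 90199483.13.
Divide by its size: 90199483.13 / 141660 = 636.7322... → 636.73.

636.73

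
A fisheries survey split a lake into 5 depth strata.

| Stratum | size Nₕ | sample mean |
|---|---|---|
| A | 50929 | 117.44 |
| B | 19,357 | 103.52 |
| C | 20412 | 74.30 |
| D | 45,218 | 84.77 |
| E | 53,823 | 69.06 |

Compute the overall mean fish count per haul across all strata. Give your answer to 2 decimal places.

N = 189739; weights Wₕ = Nₕ/N = (0.2684, 0.1020, 0.1076, 0.2383, 0.2837).
x̄_st = Σ Wₕ·x̄ₕ = 0.2684·117.44 + 0.1020·103.52 + 0.1076·74.30 + 0.2383·84.77 + 0.2837·69.06 ≈ 89.8692...
→ 89.87.

89.87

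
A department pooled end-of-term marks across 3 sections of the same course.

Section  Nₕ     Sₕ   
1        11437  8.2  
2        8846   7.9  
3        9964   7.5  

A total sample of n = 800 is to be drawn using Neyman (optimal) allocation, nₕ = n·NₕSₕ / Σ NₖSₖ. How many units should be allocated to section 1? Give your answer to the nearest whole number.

315

1: NₕSₕ = 11437·8.2 = 93783.4
2: NₕSₕ = 8846·7.9 = 69883.4
3: NₕSₕ = 9964·7.5 = 74730
Σ NₕSₕ = 238396.8.
n_1 = 800·93783.4/238396.8 = 314.714... → 315.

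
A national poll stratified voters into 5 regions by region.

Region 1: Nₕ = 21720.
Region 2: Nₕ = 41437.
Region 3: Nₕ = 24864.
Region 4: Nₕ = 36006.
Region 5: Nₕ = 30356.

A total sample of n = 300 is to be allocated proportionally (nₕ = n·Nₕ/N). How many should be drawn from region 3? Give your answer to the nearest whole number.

Share of region 3 = 24864/154383 = 0.16105.
Allocate 300 × 0.16105 = 48.316... → 48.

48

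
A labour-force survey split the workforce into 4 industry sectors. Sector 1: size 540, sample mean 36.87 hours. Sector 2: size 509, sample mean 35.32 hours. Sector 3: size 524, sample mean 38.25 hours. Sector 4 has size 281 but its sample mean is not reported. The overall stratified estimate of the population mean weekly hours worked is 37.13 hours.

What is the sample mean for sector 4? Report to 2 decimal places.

38.82

N = 540 + 509 + 524 + 281 = 1854.
Overall total = μ·N = 37.13·1854 = 68839.02.
Subtract the known strata: 540·36.87 + 509·35.32 + 524·38.25 = 57930.68.
Remaining total for sector 4: 68839.02 − 57930.68 = 10908.34.
Divide by its size: 10908.34 / 281 = 38.8197... → 38.82.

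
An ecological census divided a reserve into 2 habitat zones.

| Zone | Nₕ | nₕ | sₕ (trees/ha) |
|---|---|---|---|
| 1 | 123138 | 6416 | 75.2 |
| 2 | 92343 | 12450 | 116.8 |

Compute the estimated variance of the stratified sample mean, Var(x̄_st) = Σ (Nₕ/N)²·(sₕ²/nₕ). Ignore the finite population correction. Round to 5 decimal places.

N = 215481. Term for each stratum: Wₕ²sₕ²/nₕ.
Var(x̄_st) = 0.28783099 + 0.20123630 = 0.48906729 → 0.48907.

0.48907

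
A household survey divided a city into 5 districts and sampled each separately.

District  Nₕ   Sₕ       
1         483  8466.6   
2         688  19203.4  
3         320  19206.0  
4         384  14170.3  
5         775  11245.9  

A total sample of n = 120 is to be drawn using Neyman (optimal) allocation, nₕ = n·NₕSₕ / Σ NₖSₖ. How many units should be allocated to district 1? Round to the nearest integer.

Σ NₕSₕ = 483·8466.6 + 688·19203.4 + 320·19206.0 + 384·14170.3 + 775·11245.9 = 37604194.7.
Share for 1: 4089367.8/37604194.7 = 0.10875.
n_1 = 120 × 0.10875 = 13.050... → 13.

13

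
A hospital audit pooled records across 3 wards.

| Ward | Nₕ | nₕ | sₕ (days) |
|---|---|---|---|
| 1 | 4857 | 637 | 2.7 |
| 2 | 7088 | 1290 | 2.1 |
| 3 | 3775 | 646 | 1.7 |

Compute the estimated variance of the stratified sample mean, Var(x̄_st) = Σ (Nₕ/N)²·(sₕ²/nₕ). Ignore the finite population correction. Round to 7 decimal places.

0.0020455

N = 15720; Wₕ = Nₕ/N.
ward 1: (4857/15720)²·2.7²/637 = 0.0010924944
ward 2: (7088/15720)²·2.1²/1290 = 0.0006950103
ward 3: (3775/15720)²·1.7²/646 = 0.0002579848
Sum = 0.0020454895 → 0.0020455.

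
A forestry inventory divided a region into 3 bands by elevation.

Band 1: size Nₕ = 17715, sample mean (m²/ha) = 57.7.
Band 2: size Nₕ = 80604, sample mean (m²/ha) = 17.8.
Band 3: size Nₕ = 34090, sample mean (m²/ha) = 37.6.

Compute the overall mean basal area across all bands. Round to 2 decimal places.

x̄_st = (Σ Nₕx̄ₕ) / (Σ Nₕ) = (17715·57.7 + 80604·17.8 + 34090·37.6) / 132409
= 3738690.7 / 132409 = 28.2359... → 28.24.

28.24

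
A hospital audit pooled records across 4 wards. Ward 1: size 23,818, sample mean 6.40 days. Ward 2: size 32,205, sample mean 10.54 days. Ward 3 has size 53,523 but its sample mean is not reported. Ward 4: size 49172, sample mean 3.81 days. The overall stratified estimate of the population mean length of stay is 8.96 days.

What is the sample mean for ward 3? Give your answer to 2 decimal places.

N = 23818 + 32205 + 53523 + 49172 = 158718.
Overall total = μ·N = 8.96·158718 = 1422113.28.
Subtract the known strata: 23818·6.40 + 32205·10.54 + 49172·3.81 = 679221.22.
Remaining total for ward 3: 1422113.28 − 679221.22 = 742892.06.
Divide by its size: 742892.06 / 53523 = 13.8799... → 13.88.

13.88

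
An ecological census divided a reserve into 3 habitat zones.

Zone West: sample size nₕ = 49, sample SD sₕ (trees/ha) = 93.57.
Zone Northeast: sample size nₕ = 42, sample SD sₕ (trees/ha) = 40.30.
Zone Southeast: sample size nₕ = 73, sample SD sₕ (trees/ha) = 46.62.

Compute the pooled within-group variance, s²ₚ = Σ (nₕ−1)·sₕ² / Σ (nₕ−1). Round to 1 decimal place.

Degrees of freedom: 48 + 41 + 72 = 161.
Σ(nₕ−1)sₕ² = 48·8755.3449 + 41·1624.09 + 72·2173.4244 = 643330.802.
s²ₚ = 643330.802 / 161 = 3995.843... → 3995.8.

3995.8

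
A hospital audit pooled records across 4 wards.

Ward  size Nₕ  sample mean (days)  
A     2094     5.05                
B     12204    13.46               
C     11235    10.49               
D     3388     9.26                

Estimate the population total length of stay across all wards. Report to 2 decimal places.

A: 2094·5.05 = 10574.7
B: 12204·13.46 = 164265.84
C: 11235·10.49 = 117855.15
D: 3388·9.26 = 31372.88
τ̂ = Σ Nₕx̄ₕ = 324068.57.

324068.57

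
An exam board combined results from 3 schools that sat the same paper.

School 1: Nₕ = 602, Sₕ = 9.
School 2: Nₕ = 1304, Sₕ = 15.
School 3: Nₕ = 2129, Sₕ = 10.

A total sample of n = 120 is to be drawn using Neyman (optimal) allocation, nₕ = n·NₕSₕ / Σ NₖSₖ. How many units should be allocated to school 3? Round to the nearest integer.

55

Σ NₕSₕ = 602·9 + 1304·15 + 2129·10 = 46268.
Share for 3: 21290/46268 = 0.46015.
n_3 = 120 × 0.46015 = 55.217... → 55.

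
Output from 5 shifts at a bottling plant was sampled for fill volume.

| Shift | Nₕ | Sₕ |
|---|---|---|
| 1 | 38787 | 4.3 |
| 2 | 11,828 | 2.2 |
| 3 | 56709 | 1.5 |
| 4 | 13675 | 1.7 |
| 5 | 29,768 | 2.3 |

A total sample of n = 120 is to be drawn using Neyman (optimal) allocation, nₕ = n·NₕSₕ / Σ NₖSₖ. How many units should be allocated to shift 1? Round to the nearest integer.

Σ NₕSₕ = 38787·4.3 + 11828·2.2 + 56709·1.5 + 13675·1.7 + 29768·2.3 = 369583.1.
Share for 1: 166784.1/369583.1 = 0.45128.
n_1 = 120 × 0.45128 = 54.153... → 54.

54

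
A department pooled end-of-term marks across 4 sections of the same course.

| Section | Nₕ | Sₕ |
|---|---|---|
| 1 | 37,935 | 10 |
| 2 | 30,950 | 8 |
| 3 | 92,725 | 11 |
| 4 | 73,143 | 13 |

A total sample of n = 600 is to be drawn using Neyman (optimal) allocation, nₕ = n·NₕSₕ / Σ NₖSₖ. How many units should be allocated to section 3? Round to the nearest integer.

236

Σ NₕSₕ = 37935·10 + 30950·8 + 92725·11 + 73143·13 = 2597784.
Share for 3: 1019975/2597784 = 0.39263.
n_3 = 600 × 0.39263 = 235.580... → 236.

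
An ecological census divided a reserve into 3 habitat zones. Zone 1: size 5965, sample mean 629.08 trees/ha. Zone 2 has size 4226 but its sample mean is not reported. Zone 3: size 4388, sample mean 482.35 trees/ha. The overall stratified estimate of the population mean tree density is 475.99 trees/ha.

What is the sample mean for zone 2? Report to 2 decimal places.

N = 5965 + 4226 + 4388 = 14579.
Overall total = μ·N = 475.99·14579 = 6939458.21.
Subtract the known strata: 5965·629.08 + 4388·482.35 = 5869014.
Remaining total for zone 2: 6939458.21 − 5869014 = 1070444.21.
Divide by its size: 1070444.21 / 4226 = 253.2996... → 253.30.

253.30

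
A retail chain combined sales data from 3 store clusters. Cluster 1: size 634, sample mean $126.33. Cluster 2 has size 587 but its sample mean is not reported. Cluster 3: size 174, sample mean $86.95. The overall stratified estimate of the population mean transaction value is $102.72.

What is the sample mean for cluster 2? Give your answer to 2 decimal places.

81.89

Σ Nₕx̄ₕ = N·μ, so 587·x̄_2 = 1395·102.72 − (634·126.33 + 174·86.95).
= 143294.4 − 95222.52 = 48071.88.
x̄_2 = 48071.88 / 587 = 81.8942... → 81.89.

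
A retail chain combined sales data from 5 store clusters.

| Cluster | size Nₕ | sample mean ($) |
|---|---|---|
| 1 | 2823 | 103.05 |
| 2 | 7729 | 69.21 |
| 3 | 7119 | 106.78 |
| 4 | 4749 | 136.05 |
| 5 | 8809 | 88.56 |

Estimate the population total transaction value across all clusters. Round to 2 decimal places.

Estimate total by summing Nₕ·x̄ₕ over strata.
2823·103.05 + 7729·69.21 + 7119·106.78 + 4749·136.05 + 8809·88.56 = 290910.15 + 534924.09 + 760166.82 + 646101.45 + 780125.04 = 3012227.55.

3012227.55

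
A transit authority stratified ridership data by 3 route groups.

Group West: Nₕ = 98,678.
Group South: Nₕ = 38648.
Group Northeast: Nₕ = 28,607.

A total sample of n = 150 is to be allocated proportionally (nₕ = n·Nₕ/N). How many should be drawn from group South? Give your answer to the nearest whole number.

N = 98678 + 38648 + 28607 = 165933.
n_South = 150·38648/165933 = 34.937... → 35.

35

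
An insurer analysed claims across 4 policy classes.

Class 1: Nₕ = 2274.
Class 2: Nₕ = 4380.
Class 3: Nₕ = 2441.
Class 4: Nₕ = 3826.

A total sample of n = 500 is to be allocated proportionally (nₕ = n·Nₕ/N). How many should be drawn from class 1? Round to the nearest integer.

N = 2274 + 4380 + 2441 + 3826 = 12921.
n_1 = 500·2274/12921 = 87.996... → 88.

88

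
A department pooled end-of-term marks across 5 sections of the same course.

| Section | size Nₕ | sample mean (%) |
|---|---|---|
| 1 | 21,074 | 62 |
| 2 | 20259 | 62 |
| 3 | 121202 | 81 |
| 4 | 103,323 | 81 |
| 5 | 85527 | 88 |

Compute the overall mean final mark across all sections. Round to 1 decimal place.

80.5

x̄_st = (Σ Nₕx̄ₕ) / (Σ Nₕ) = (21074·62 + 20259·62 + 121202·81 + 103323·81 + 85527·88) / 351385
= 28275547 / 351385 = 80.469... → 80.5.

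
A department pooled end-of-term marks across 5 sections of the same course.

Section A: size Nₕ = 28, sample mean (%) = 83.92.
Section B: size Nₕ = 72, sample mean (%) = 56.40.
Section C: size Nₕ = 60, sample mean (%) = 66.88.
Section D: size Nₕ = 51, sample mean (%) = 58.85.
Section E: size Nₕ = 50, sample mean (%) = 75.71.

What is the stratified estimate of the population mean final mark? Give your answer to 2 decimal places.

65.94

x̄_st = (Σ Nₕx̄ₕ) / (Σ Nₕ) = (28·83.92 + 72·56.40 + 60·66.88 + 51·58.85 + 50·75.71) / 261
= 17210.21 / 261 = 65.9395... → 65.94.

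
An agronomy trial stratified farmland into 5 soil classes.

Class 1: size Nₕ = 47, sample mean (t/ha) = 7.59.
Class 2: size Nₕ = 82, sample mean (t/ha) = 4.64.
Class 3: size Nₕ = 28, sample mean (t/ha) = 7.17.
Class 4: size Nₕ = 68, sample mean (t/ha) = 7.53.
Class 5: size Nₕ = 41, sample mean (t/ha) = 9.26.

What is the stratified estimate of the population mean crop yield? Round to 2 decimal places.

x̄_st = (Σ Nₕx̄ₕ) / (Σ Nₕ) = (47·7.59 + 82·4.64 + 28·7.17 + 68·7.53 + 41·9.26) / 266
= 1829.67 / 266 = 6.8785... → 6.88.

6.88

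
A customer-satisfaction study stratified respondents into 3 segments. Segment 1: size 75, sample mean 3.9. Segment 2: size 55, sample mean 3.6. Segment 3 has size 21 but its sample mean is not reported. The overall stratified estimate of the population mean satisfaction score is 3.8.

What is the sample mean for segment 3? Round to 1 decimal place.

Σ Nₕx̄ₕ = N·μ, so 21·x̄_3 = 151·3.8 − (75·3.9 + 55·3.6).
= 573.8 − 490.5 = 83.3.
x̄_3 = 83.3 / 21 = 3.967... → 4.0.

4.0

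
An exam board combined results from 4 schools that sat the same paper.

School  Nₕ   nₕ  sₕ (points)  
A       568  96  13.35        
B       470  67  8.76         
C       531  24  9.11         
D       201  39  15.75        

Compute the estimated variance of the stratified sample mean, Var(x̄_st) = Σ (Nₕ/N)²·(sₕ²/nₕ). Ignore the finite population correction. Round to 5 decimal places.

N = 1770. Term for each stratum: Wₕ²sₕ²/nₕ.
Var(x̄_st) = 0.19117955 + 0.08075745 + 0.31122038 + 0.08202422 = 0.66518159 → 0.66518.

0.66518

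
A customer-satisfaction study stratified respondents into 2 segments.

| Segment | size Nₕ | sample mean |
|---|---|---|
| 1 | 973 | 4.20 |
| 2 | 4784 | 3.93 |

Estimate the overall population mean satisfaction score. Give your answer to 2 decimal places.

3.98

N = 5757; weights Wₕ = Nₕ/N = (0.1690, 0.8310).
x̄_st = Σ Wₕ·x̄ₕ = 0.1690·4.20 + 0.8310·3.93 ≈ 3.9756...
→ 3.98.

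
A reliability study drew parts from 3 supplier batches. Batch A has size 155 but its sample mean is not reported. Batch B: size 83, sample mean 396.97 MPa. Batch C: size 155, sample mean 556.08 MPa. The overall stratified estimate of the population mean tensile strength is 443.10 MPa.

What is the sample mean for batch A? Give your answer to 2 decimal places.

N = 155 + 83 + 155 = 393.
Overall total = μ·N = 443.10·393 = 174138.3.
Subtract the known strata: 83·396.97 + 155·556.08 = 119140.91.
Remaining total for batch A: 174138.3 − 119140.91 = 54997.39.
Divide by its size: 54997.39 / 155 = 354.8219... → 354.82.

354.82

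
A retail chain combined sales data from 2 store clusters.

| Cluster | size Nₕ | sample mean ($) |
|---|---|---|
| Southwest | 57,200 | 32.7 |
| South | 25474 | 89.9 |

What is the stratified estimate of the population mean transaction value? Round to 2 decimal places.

N = 82674; weights Wₕ = Nₕ/N = (0.6919, 0.3081).
x̄_st = Σ Wₕ·x̄ₕ = 0.6919·32.7 + 0.3081·89.9 ≈ 50.3248...
→ 50.32.

50.32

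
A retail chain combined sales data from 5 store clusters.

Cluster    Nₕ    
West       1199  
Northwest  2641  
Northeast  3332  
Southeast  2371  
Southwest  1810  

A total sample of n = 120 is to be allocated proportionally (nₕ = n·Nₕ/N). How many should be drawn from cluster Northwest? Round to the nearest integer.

28

N = 1199 + 2641 + 3332 + 2371 + 1810 = 11353.
n_Northwest = 120·2641/11353 = 27.915... → 28.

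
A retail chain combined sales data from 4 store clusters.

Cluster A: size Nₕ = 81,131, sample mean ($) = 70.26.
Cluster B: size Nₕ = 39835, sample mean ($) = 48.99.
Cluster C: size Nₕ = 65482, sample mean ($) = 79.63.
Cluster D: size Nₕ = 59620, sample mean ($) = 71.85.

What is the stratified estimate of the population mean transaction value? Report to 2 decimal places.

N = 246068; weights Wₕ = Nₕ/N = (0.3297, 0.1619, 0.2661, 0.2423).
x̄_st = Σ Wₕ·x̄ₕ = 0.3297·70.26 + 0.1619·48.99 + 0.2661·79.63 + 0.2423·71.85 ≈ 69.6954...
→ 69.70.

69.70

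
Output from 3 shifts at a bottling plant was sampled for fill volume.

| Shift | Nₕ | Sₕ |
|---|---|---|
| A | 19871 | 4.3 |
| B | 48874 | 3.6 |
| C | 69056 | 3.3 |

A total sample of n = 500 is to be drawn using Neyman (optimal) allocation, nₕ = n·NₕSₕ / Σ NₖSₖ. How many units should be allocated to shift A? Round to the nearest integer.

87

A: NₕSₕ = 19871·4.3 = 85445.3
B: NₕSₕ = 48874·3.6 = 175946.4
C: NₕSₕ = 69056·3.3 = 227884.8
Σ NₕSₕ = 489276.5.
n_A = 500·85445.3/489276.5 = 87.318... → 87.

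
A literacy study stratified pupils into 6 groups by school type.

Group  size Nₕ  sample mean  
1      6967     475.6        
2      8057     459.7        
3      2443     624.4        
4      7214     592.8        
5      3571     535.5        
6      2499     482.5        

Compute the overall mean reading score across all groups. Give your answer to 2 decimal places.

N = 6967 + 8057 + 2443 + 7214 + 3571 + 2499 = 30751.
Weight each subgroup mean by Nₕ/N and sum.
Σ Nₕx̄ₕ = 6967·475.6 + 8057·459.7 + 2443·624.4 + 7214·592.8 + 3571·535.5 + 2499·482.5 = 3313505.2 + 3703802.9 + 1525409.2 + 4276459.2 + 1912270.5 + 1205767.5 = 15937214.5.
Divide by N: 15937214.5 / 30751 = 518.2665... → 518.27.

518.27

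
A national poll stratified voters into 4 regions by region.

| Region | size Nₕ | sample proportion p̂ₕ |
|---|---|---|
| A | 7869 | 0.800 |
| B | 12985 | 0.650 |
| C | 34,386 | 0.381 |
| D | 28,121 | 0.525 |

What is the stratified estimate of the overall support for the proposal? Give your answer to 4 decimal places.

Wₕ = Nₕ/N with N = 83361: 0.0944, 0.1558, 0.4125, 0.3373.
p̂_st = 0.0944·0.800 + 0.1558·0.650 + 0.4125·0.381 + 0.3373·0.525 ≈ 0.511031... → 0.5110.

0.5110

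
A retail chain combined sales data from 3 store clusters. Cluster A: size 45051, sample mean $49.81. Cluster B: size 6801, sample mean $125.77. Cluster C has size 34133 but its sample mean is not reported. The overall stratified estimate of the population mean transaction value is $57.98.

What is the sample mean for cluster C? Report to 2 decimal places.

Σ Nₕx̄ₕ = N·μ, so 34133·x̄_C = 85985·57.98 − (45051·49.81 + 6801·125.77).
= 4985410.3 − 3099352.08 = 1886058.22.
x̄_C = 1886058.22 / 34133 = 55.2562... → 55.26.

55.26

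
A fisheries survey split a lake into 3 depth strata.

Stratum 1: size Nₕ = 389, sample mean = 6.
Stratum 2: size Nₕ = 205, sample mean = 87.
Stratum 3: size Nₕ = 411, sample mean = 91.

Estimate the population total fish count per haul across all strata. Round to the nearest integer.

Population total = Σ Nₕ·x̄ₕ (each stratum's size times its mean).
389·6 + 205·87 + 411·91 = 2334 + 17835 + 37401 = 57570.

57570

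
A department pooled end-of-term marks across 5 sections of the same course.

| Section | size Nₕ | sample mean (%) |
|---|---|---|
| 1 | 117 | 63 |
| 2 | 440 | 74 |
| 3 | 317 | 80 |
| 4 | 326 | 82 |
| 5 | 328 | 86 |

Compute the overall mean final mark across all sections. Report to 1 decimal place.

78.7

N = 117 + 440 + 317 + 326 + 328 = 1528.
Weight each subgroup mean by Nₕ/N and sum.
Σ Nₕx̄ₕ = 117·63 + 440·74 + 317·80 + 326·82 + 328·86 = 7371 + 32560 + 25360 + 26732 + 28208 = 120231.
Divide by N: 120231 / 1528 = 78.685... → 78.7.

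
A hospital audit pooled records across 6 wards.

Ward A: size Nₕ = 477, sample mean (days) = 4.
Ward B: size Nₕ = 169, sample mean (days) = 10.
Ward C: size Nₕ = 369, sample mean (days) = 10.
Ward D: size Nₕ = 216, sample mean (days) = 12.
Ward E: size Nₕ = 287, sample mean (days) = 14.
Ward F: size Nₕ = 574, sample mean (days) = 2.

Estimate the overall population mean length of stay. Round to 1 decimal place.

7.2

N = 2092; weights Wₕ = Nₕ/N = (0.2280, 0.0808, 0.1764, 0.1033, 0.1372, 0.2744).
x̄_st = Σ Wₕ·x̄ₕ = 0.2280·4 + 0.0808·10 + 0.1764·10 + 0.1033·12 + 0.1372·14 + 0.2744·2 ≈ 7.192...
→ 7.2.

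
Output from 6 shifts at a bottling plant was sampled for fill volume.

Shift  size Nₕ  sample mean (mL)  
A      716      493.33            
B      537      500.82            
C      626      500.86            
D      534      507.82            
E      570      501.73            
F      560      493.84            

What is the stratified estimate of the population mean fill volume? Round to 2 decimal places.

N = 716 + 537 + 626 + 534 + 570 + 560 = 3543.
Weight each subgroup mean by Nₕ/N and sum.
Σ Nₕx̄ₕ = 716·493.33 + 537·500.82 + 626·500.86 + 534·507.82 + 570·501.73 + 560·493.84 = 353224.28 + 268940.34 + 313538.36 + 271175.88 + 285986.1 + 276550.4 = 1769415.36.
Divide by N: 1769415.36 / 3543 = 499.4116... → 499.41.

499.41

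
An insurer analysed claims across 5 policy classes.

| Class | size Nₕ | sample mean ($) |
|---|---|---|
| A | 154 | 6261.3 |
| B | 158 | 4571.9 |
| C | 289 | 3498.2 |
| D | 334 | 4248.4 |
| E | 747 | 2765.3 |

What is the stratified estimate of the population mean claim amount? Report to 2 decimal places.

3675.52

x̄_st = (Σ Nₕx̄ₕ) / (Σ Nₕ) = (154·6261.3 + 158·4571.9 + 289·3498.2 + 334·4248.4 + 747·2765.3) / 1682
= 6182224.9 / 1682 = 3675.5202... → 3675.52.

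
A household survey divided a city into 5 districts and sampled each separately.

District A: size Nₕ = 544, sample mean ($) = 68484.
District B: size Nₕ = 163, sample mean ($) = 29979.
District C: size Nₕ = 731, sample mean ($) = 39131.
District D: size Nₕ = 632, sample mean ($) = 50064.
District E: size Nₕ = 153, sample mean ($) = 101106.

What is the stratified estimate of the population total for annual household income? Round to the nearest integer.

117856300

A: 544·68484 = 37255296
B: 163·29979 = 4886577
C: 731·39131 = 28604761
D: 632·50064 = 31640448
E: 153·101106 = 15469218
τ̂ = Σ Nₕx̄ₕ = 117856300.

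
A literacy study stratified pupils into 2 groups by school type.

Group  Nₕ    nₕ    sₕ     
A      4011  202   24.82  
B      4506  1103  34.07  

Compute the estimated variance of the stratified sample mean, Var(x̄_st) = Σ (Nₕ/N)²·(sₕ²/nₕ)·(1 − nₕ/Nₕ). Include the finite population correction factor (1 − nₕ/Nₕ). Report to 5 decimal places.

0.86477

N = 8517. Term for each stratum: Wₕ²sₕ²/nₕ·(1−nₕ/Nₕ).
Var(x̄_st) = 0.64230681 + 0.22245829 = 0.86476510 → 0.86477.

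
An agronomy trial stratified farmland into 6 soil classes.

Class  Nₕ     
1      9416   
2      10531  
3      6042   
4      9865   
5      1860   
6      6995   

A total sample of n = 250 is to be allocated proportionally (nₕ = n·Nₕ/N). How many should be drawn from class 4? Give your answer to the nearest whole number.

55

Share of class 4 = 9865/44709 = 0.22065.
Allocate 250 × 0.22065 = 55.162... → 55.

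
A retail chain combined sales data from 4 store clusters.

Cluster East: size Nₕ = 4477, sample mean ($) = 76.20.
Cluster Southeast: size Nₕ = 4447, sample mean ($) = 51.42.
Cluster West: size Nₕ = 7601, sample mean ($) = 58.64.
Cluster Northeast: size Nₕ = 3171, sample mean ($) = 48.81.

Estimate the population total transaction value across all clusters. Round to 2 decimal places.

1170311.29

Estimate total by summing Nₕ·x̄ₕ over strata.
4477·76.20 + 4447·51.42 + 7601·58.64 + 3171·48.81 = 341147.4 + 228664.74 + 445722.64 + 154776.51 = 1170311.29.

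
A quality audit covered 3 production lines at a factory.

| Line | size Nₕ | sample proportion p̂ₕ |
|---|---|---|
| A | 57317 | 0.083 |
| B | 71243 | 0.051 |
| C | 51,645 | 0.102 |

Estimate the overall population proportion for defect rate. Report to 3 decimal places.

0.076

Wₕ = Nₕ/N with N = 180205: 0.3181, 0.3953, 0.2866.
p̂_st = 0.3181·0.083 + 0.3953·0.051 + 0.2866·0.102 ≈ 0.07579... → 0.076.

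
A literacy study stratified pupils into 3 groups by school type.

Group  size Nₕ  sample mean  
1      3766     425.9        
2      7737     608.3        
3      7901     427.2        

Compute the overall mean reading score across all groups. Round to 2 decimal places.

499.16

N = 3766 + 7737 + 7901 = 19404.
The stratified mean weights each stratum mean by its population share Nₕ/N.
Σ Nₕx̄ₕ = 3766·425.9 + 7737·608.3 + 7901·427.2 = 1603939.4 + 4706417.1 + 3375307.2 = 9685663.7.
Divide by N: 9685663.7 / 19404 = 499.1581... → 499.16.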